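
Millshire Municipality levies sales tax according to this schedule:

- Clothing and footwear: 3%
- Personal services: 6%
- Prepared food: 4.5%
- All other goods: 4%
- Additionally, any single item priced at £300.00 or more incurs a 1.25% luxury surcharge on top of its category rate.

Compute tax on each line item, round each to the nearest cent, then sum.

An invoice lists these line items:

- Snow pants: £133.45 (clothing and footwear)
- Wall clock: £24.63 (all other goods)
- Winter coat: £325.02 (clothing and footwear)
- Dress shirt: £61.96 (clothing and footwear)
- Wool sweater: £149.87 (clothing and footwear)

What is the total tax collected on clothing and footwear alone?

Snow pants £133.45: clothing and footwear → 3% → £4.00
Winter coat £325.02: clothing and footwear → 3% + 1.25% surcharge = 4.25% → £13.81
Dress shirt £61.96: clothing and footwear → 3% → £1.86
Wool sweater £149.87: clothing and footwear → 3% → £4.50
Tax on clothing and footwear = £4.00 + £13.81 + £1.86 + £4.50 = £24.17

£24.17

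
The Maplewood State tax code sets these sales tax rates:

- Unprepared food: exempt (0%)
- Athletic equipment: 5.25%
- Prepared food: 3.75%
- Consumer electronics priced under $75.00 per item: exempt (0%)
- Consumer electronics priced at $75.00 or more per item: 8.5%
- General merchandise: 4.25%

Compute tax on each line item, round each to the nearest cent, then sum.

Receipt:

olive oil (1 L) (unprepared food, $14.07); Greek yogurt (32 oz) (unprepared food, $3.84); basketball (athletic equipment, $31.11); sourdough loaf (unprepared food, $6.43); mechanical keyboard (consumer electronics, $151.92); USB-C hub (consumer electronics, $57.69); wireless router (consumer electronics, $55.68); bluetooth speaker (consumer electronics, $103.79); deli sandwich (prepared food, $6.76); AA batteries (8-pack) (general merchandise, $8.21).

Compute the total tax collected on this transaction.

$23.96

Olive oil (1 L) $14.07: unprepared food → 0% → $0.00
Greek yogurt (32 oz) $3.84: unprepared food → 0% → $0.00
Basketball $31.11: athletic equipment → 5.25% → $1.63
Sourdough loaf $6.43: unprepared food → 0% → $0.00
Mechanical keyboard $151.92: consumer electronics, $75.00 or more → 8.5% → $12.91
USB-C hub $57.69: consumer electronics, under $75.00 → 0% → $0.00
Wireless router $55.68: consumer electronics, under $75.00 → 0% → $0.00
Bluetooth speaker $103.79: consumer electronics, $75.00 or more → 8.5% → $8.82
Deli sandwich $6.76: prepared food → 3.75% → $0.25
AA batteries (8-pack) $8.21: general merchandise → 4.25% → $0.35
Total tax = $1.63 + $12.91 + $8.82 + $0.25 + $0.35 = $23.96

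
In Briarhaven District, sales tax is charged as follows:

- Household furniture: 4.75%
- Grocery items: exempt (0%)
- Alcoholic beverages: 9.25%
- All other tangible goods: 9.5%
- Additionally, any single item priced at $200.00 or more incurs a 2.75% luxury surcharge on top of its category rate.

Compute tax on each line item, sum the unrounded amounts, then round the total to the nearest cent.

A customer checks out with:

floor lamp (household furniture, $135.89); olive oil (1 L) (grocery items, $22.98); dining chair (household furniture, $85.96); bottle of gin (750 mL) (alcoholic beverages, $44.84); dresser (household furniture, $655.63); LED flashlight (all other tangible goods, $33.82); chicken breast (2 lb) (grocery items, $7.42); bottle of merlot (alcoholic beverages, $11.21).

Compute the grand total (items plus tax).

$1065.86

Floor lamp $135.89: household furniture → 4.75% → $6.454775
Olive oil (1 L) $22.98: grocery items → 0% → $0.00
Dining chair $85.96: household furniture → 4.75% → $4.0831
Bottle of gin (750 mL) $44.84: alcoholic beverages → 9.25% → $4.1477
Dresser $655.63: household furniture → 4.75% + 2.75% surcharge = 7.5% → $49.17225
LED flashlight $33.82: all other tangible goods → 9.5% → $3.2129
Chicken breast (2 lb) $7.42: grocery items → 0% → $0.00
Bottle of merlot $11.21: alcoholic beverages → 9.25% → $1.036925
Subtotal = $997.75; unrounded tax = $68.10765 → $68.11; total due = $1065.86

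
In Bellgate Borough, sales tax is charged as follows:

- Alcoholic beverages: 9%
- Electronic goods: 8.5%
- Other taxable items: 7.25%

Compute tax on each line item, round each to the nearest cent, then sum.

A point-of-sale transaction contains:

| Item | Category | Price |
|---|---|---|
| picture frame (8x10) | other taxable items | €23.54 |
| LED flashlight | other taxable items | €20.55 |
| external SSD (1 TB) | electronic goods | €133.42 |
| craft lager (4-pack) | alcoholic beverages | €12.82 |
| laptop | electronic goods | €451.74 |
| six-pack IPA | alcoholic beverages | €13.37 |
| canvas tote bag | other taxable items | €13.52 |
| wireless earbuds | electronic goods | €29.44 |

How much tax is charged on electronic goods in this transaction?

External SSD (1 TB) €133.42: electronic goods → 8.5% → €11.34
Laptop €451.74: electronic goods → 8.5% → €38.40
Wireless earbuds €29.44: electronic goods → 8.5% → €2.50
Tax on electronic goods = €11.34 + €38.40 + €2.50 = €52.24

€52.24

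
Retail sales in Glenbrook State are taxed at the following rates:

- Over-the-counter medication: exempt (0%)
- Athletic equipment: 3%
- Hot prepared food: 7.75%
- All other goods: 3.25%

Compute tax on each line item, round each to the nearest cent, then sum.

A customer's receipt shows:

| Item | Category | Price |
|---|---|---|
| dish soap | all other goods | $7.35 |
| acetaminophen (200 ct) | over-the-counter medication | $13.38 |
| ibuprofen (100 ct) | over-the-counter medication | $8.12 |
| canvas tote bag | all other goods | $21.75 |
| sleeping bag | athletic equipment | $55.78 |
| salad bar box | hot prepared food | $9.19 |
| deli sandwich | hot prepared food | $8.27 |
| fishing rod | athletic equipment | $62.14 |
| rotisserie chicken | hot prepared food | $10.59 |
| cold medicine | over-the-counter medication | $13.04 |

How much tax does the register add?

Dish soap $7.35: all other goods → 3.25% → $0.24
Acetaminophen (200 ct) $13.38: over-the-counter medication → 0% → $0.00
Ibuprofen (100 ct) $8.12: over-the-counter medication → 0% → $0.00
Canvas tote bag $21.75: all other goods → 3.25% → $0.71
Sleeping bag $55.78: athletic equipment → 3% → $1.67
Salad bar box $9.19: hot prepared food → 7.75% → $0.71
Deli sandwich $8.27: hot prepared food → 7.75% → $0.64
Fishing rod $62.14: athletic equipment → 3% → $1.86
Rotisserie chicken $10.59: hot prepared food → 7.75% → $0.82
Cold medicine $13.04: over-the-counter medication → 0% → $0.00
Total tax = $0.24 + $0.71 + $1.67 + $0.71 + $0.64 + $1.86 + $0.82 = $6.65

$6.65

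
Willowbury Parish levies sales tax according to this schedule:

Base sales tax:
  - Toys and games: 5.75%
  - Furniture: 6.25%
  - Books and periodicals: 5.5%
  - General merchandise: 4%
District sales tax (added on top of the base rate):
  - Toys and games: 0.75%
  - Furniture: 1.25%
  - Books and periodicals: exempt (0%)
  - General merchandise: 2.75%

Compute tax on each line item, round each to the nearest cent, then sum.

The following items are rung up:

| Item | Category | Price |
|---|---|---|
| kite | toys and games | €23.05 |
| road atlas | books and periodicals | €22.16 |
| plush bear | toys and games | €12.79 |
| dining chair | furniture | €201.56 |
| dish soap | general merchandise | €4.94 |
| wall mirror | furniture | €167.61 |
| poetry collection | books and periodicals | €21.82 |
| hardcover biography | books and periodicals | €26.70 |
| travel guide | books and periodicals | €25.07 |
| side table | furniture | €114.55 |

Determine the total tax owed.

€44.21

Kite €23.05: toys and games → 5.75% + 0.75% district = 6.5% → €1.50
Road atlas €22.16: books and periodicals → 5.5% + 0% district = 5.5% → €1.22
Plush bear €12.79: toys and games → 5.75% + 0.75% district = 6.5% → €0.83
Dining chair €201.56: furniture → 6.25% + 1.25% district = 7.5% → €15.12
Dish soap €4.94: general merchandise → 4% + 2.75% district = 6.75% → €0.33
Wall mirror €167.61: furniture → 6.25% + 1.25% district = 7.5% → €12.57
Poetry collection €21.82: books and periodicals → 5.5% + 0% district = 5.5% → €1.20
Hardcover biography €26.70: books and periodicals → 5.5% + 0% district = 5.5% → €1.47
Travel guide €25.07: books and periodicals → 5.5% + 0% district = 5.5% → €1.38
Side table €114.55: furniture → 6.25% + 1.25% district = 7.5% → €8.59
Total tax = €1.50 + €1.22 + €0.83 + €15.12 + €0.33 + €12.57 + €1.20 + €1.47 + €1.38 + €8.59 = €44.21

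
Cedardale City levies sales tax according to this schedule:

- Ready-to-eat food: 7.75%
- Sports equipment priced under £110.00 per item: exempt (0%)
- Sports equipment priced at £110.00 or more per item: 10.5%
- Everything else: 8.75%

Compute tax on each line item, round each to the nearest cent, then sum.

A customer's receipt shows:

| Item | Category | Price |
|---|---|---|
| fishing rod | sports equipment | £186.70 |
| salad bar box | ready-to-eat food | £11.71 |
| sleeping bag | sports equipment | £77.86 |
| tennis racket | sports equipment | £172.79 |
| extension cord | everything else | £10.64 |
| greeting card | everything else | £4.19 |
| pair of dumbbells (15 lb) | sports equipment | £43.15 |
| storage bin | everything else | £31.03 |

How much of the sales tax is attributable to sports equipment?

Fishing rod £186.70: sports equipment, £110.00 or more → 10.5% → £19.60
Sleeping bag £77.86: sports equipment, under £110.00 → 0% → £0.00
Tennis racket £172.79: sports equipment, £110.00 or more → 10.5% → £18.14
Pair of dumbbells (15 lb) £43.15: sports equipment, under £110.00 → 0% → £0.00
Tax on sports equipment = £19.60 + £0.00 + £18.14 + £0.00 = £37.74

£37.74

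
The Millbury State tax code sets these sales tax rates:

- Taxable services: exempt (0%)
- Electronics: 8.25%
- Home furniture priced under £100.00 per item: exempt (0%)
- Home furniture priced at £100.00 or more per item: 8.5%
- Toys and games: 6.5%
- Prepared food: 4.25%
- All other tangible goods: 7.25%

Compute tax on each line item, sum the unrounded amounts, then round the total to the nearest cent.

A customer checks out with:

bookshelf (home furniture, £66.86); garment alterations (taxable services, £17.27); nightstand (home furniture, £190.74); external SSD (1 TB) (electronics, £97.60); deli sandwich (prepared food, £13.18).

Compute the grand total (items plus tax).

Bookshelf £66.86: home furniture, under £100.00 → 0% → £0.00
Garment alterations £17.27: taxable services → 0% → £0.00
Nightstand £190.74: home furniture, £100.00 or more → 8.5% → £16.2129
External SSD (1 TB) £97.60: electronics → 8.25% → £8.052
Deli sandwich £13.18: prepared food → 4.25% → £0.56015
Subtotal = £385.65; unrounded tax = £24.82505 → £24.83; total due = £410.48

£410.48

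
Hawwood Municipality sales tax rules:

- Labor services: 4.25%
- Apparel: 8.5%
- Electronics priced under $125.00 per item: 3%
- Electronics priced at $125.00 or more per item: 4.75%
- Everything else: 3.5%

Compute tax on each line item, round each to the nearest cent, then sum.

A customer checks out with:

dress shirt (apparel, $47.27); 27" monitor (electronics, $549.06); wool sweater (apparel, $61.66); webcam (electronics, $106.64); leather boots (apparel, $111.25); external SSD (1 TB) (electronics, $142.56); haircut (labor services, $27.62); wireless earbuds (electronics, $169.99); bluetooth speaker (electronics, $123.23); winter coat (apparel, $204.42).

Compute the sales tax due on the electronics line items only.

$47.82

27" monitor $549.06: electronics, $125.00 or more → 4.75% → $26.08
Webcam $106.64: electronics, under $125.00 → 3% → $3.20
External SSD (1 TB) $142.56: electronics, $125.00 or more → 4.75% → $6.77
Wireless earbuds $169.99: electronics, $125.00 or more → 4.75% → $8.07
Bluetooth speaker $123.23: electronics, under $125.00 → 3% → $3.70
Tax on electronics = $26.08 + $3.20 + $6.77 + $8.07 + $3.70 = $47.82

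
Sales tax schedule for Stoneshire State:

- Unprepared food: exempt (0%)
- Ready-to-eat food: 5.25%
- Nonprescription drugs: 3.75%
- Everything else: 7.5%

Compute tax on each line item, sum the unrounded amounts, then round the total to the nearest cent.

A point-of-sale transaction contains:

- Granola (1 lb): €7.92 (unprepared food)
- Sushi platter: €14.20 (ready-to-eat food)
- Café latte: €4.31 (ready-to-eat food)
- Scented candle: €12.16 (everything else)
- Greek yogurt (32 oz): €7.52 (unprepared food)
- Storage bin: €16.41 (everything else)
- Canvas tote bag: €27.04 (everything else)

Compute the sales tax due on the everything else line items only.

€4.17

Scented candle €12.16: everything else → 7.5% → €0.912
Storage bin €16.41: everything else → 7.5% → €1.23075
Canvas tote bag €27.04: everything else → 7.5% → €2.028
Tax on everything else: unrounded sum = €4.17075 → €4.17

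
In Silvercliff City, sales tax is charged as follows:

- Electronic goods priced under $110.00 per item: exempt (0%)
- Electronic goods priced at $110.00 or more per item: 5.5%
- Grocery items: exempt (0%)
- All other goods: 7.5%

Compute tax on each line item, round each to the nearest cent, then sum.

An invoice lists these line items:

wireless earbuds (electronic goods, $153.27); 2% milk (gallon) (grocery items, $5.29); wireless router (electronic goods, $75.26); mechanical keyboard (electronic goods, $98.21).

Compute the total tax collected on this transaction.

$8.43

Wireless earbuds $153.27: electronic goods, $110.00 or more → 5.5% → $8.43
2% milk (gallon) $5.29: grocery items → 0% → $0.00
Wireless router $75.26: electronic goods, under $110.00 → 0% → $0.00
Mechanical keyboard $98.21: electronic goods, under $110.00 → 0% → $0.00
Total tax = $8.43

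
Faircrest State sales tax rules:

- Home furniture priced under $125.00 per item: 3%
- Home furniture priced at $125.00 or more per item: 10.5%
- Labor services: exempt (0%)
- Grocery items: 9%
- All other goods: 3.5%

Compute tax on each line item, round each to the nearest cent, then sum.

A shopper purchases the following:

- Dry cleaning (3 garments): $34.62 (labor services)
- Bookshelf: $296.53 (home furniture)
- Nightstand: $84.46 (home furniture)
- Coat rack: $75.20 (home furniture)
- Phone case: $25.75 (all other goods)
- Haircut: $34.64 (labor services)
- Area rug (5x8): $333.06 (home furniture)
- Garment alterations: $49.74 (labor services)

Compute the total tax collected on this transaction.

Dry cleaning (3 garments) $34.62: labor services → 0% → $0.00
Bookshelf $296.53: home furniture, $125.00 or more → 10.5% → $31.14
Nightstand $84.46: home furniture, under $125.00 → 3% → $2.53
Coat rack $75.20: home furniture, under $125.00 → 3% → $2.26
Phone case $25.75: all other goods → 3.5% → $0.90
Haircut $34.64: labor services → 0% → $0.00
Area rug (5x8) $333.06: home furniture, $125.00 or more → 10.5% → $34.97
Garment alterations $49.74: labor services → 0% → $0.00
Total tax = $31.14 + $2.53 + $2.26 + $0.90 + $34.97 = $71.80

$71.80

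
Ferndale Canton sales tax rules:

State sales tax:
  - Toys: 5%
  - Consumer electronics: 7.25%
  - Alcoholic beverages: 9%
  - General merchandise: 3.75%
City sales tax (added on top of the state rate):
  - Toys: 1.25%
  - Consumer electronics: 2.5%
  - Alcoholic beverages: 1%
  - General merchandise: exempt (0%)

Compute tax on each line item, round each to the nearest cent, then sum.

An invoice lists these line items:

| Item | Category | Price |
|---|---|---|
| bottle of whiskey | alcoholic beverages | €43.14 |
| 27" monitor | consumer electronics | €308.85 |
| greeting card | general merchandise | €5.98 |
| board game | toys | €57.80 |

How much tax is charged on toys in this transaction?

€3.61

Board game €57.80: toys → 5% + 1.25% city = 6.25% → €3.61
Tax on toys = €3.61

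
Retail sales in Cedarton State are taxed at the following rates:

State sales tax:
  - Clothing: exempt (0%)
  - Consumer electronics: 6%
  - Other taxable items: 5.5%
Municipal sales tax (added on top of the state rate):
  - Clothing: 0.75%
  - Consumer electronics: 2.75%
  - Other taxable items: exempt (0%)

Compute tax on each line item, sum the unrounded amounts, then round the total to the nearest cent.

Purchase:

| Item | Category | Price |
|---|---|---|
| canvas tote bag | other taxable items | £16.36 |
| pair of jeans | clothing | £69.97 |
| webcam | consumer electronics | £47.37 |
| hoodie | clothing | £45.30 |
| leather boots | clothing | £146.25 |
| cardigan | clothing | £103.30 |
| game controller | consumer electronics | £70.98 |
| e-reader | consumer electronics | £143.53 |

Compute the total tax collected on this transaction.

£26.55

Canvas tote bag £16.36: other taxable items → 5.5% + 0% municipal = 5.5% → £0.8998
Pair of jeans £69.97: clothing → 0% + 0.75% municipal = 0.75% → £0.524775
Webcam £47.37: consumer electronics → 6% + 2.75% municipal = 8.75% → £4.144875
Hoodie £45.30: clothing → 0% + 0.75% municipal = 0.75% → £0.33975
Leather boots £146.25: clothing → 0% + 0.75% municipal = 0.75% → £1.096875
Cardigan £103.30: clothing → 0% + 0.75% municipal = 0.75% → £0.77475
Game controller £70.98: consumer electronics → 6% + 2.75% municipal = 8.75% → £6.21075
E-reader £143.53: consumer electronics → 6% + 2.75% municipal = 8.75% → £12.558875
Unrounded tax sum = £26.55045 → £26.55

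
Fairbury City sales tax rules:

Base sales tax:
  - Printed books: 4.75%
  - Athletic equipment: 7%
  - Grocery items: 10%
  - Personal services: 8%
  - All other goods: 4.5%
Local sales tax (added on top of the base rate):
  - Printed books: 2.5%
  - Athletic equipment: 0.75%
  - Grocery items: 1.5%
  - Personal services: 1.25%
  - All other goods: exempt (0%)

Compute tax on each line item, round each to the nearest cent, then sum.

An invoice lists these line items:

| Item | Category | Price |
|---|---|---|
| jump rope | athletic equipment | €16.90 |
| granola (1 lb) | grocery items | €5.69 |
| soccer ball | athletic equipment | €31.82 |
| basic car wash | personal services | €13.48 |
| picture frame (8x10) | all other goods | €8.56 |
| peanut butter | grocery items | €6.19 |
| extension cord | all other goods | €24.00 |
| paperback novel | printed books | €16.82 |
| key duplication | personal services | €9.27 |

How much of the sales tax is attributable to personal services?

Basic car wash €13.48: personal services → 8% + 1.25% local = 9.25% → €1.25
Key duplication €9.27: personal services → 8% + 1.25% local = 9.25% → €0.86
Tax on personal services = €1.25 + €0.86 = €2.11

€2.11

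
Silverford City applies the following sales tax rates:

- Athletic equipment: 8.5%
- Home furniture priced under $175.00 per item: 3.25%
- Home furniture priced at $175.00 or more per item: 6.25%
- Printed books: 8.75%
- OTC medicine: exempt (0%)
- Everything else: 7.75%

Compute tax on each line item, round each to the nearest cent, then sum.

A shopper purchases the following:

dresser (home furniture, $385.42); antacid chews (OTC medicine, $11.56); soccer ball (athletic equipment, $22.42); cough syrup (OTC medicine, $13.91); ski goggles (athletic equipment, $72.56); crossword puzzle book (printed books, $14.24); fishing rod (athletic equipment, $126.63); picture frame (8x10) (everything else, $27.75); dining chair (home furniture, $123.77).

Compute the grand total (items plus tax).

$848.61

Dresser $385.42: home furniture, $175.00 or more → 6.25% → $24.09
Antacid chews $11.56: OTC medicine → 0% → $0.00
Soccer ball $22.42: athletic equipment → 8.5% → $1.91
Cough syrup $13.91: OTC medicine → 0% → $0.00
Ski goggles $72.56: athletic equipment → 8.5% → $6.17
Crossword puzzle book $14.24: printed books → 8.75% → $1.25
Fishing rod $126.63: athletic equipment → 8.5% → $10.76
Picture frame (8x10) $27.75: everything else → 7.75% → $2.15
Dining chair $123.77: home furniture, under $175.00 → 3.25% → $4.02
Subtotal = $798.26; tax = $50.35; total due = $848.61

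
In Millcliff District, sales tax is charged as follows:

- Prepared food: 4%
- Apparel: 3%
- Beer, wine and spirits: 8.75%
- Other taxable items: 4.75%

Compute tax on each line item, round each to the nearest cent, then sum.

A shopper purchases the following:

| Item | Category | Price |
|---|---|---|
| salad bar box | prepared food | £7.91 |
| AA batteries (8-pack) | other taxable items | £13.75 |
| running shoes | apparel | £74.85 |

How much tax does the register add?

£3.22

Salad bar box £7.91: prepared food → 4% → £0.32
AA batteries (8-pack) £13.75: other taxable items → 4.75% → £0.65
Running shoes £74.85: apparel → 3% → £2.25
Total tax = £0.32 + £0.65 + £2.25 = £3.22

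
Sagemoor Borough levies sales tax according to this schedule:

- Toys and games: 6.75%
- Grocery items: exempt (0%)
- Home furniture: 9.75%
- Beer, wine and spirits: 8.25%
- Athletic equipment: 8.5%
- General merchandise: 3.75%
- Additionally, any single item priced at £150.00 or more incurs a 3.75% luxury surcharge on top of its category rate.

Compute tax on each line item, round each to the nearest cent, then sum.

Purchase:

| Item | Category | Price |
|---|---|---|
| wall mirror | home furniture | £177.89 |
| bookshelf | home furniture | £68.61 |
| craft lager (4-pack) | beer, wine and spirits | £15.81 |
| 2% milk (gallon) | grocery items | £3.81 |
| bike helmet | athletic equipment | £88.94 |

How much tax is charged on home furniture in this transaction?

£30.71

Wall mirror £177.89: home furniture → 9.75% + 3.75% surcharge = 13.5% → £24.02
Bookshelf £68.61: home furniture → 9.75% → £6.69
Tax on home furniture = £24.02 + £6.69 = £30.71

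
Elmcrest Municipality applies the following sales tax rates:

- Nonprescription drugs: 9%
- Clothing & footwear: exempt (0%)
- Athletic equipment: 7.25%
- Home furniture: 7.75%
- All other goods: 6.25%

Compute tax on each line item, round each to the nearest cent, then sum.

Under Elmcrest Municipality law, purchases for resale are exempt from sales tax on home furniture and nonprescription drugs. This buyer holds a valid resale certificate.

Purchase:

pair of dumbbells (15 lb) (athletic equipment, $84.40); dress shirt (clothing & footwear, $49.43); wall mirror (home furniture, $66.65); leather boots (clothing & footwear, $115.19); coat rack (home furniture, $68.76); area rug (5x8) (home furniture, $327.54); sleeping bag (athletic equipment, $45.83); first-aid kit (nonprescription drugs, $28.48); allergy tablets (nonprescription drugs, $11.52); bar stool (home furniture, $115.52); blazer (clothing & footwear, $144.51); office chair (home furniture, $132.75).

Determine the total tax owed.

Pair of dumbbells (15 lb) $84.40: athletic equipment → 7.25% → $6.12
Dress shirt $49.43: clothing & footwear → 0% → $0.00
Wall mirror $66.65: home furniture, buyer-exempt → 0% → $0.00
Leather boots $115.19: clothing & footwear → 0% → $0.00
Coat rack $68.76: home furniture, buyer-exempt → 0% → $0.00
Area rug (5x8) $327.54: home furniture, buyer-exempt → 0% → $0.00
Sleeping bag $45.83: athletic equipment → 7.25% → $3.32
First-aid kit $28.48: nonprescription drugs, buyer-exempt → 0% → $0.00
Allergy tablets $11.52: nonprescription drugs, buyer-exempt → 0% → $0.00
Bar stool $115.52: home furniture, buyer-exempt → 0% → $0.00
Blazer $144.51: clothing & footwear → 0% → $0.00
Office chair $132.75: home furniture, buyer-exempt → 0% → $0.00
Total tax = $6.12 + $3.32 = $9.44

$9.44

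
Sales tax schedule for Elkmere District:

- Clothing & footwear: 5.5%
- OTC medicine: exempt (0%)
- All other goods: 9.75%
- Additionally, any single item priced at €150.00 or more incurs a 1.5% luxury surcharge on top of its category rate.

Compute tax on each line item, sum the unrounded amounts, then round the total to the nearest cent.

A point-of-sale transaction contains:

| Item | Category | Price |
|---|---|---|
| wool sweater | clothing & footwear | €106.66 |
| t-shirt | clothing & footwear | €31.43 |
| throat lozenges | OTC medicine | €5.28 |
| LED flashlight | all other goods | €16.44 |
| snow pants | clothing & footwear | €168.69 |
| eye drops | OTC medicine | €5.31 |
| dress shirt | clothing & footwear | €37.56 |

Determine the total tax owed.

€23.07

Wool sweater €106.66: clothing & footwear → 5.5% → €5.8663
T-shirt €31.43: clothing & footwear → 5.5% → €1.72865
Throat lozenges €5.28: OTC medicine → 0% → €0.00
LED flashlight €16.44: all other goods → 9.75% → €1.6029
Snow pants €168.69: clothing & footwear → 5.5% + 1.5% surcharge = 7% → €11.8083
Eye drops €5.31: OTC medicine → 0% → €0.00
Dress shirt €37.56: clothing & footwear → 5.5% → €2.0658
Unrounded tax sum = €23.07195 → €23.07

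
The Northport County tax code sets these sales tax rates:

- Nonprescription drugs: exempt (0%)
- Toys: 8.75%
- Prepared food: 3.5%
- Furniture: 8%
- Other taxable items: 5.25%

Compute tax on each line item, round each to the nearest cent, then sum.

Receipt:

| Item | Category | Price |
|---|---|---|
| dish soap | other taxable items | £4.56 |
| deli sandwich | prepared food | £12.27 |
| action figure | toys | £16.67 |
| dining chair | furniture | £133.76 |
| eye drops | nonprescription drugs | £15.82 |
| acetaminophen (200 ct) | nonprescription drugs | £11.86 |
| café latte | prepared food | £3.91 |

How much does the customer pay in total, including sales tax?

Dish soap £4.56: other taxable items → 5.25% → £0.24
Deli sandwich £12.27: prepared food → 3.5% → £0.43
Action figure £16.67: toys → 8.75% → £1.46
Dining chair £133.76: furniture → 8% → £10.70
Eye drops £15.82: nonprescription drugs → 0% → £0.00
Acetaminophen (200 ct) £11.86: nonprescription drugs → 0% → £0.00
Café latte £3.91: prepared food → 3.5% → £0.14
Subtotal = £198.85; tax = £12.97; total due = £211.82

£211.82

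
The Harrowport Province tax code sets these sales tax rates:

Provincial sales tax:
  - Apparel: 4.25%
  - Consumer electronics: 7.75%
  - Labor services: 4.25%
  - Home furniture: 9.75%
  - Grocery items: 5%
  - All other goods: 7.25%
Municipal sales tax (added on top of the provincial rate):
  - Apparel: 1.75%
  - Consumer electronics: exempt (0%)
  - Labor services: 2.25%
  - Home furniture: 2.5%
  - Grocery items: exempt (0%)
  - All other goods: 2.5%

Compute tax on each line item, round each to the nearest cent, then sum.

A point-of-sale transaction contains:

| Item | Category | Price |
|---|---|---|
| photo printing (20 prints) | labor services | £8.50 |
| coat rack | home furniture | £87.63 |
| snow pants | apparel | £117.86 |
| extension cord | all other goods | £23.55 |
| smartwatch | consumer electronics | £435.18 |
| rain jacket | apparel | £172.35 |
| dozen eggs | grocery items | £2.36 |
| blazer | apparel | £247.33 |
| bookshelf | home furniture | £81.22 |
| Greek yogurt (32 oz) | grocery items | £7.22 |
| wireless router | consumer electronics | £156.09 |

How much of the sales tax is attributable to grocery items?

Dozen eggs £2.36: grocery items → 5% + 0% municipal = 5% → £0.12
Greek yogurt (32 oz) £7.22: grocery items → 5% + 0% municipal = 5% → £0.36
Tax on grocery items = £0.12 + £0.36 = £0.48

£0.48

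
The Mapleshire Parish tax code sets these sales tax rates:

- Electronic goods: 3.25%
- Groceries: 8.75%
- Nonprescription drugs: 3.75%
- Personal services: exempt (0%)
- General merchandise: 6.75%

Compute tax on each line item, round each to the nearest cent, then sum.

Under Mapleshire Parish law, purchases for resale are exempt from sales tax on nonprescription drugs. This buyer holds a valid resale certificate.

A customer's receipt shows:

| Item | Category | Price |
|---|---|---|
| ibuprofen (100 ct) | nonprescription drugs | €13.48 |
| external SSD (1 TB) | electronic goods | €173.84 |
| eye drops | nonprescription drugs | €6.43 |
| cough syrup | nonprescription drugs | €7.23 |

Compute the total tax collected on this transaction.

Ibuprofen (100 ct) €13.48: nonprescription drugs, buyer-exempt → 0% → €0.00
External SSD (1 TB) €173.84: electronic goods → 3.25% → €5.65
Eye drops €6.43: nonprescription drugs, buyer-exempt → 0% → €0.00
Cough syrup €7.23: nonprescription drugs, buyer-exempt → 0% → €0.00
Total tax = €5.65

€5.65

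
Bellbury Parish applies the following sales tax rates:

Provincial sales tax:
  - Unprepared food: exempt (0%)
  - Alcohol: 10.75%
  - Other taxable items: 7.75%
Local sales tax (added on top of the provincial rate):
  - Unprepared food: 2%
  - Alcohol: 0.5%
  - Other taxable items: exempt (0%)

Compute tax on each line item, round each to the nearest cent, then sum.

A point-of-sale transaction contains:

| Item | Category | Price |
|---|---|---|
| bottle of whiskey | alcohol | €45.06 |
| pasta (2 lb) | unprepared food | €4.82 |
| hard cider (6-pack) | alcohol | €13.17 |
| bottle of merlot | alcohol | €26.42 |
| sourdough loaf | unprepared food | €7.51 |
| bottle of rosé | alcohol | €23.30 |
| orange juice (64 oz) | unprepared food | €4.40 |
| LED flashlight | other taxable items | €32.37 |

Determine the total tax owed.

Bottle of whiskey €45.06: alcohol → 10.75% + 0.5% local = 11.25% → €5.07
Pasta (2 lb) €4.82: unprepared food → 0% + 2% local = 2% → €0.10
Hard cider (6-pack) €13.17: alcohol → 10.75% + 0.5% local = 11.25% → €1.48
Bottle of merlot €26.42: alcohol → 10.75% + 0.5% local = 11.25% → €2.97
Sourdough loaf €7.51: unprepared food → 0% + 2% local = 2% → €0.15
Bottle of rosé €23.30: alcohol → 10.75% + 0.5% local = 11.25% → €2.62
Orange juice (64 oz) €4.40: unprepared food → 0% + 2% local = 2% → €0.09
LED flashlight €32.37: other taxable items → 7.75% + 0% local = 7.75% → €2.51
Total tax = €5.07 + €0.10 + €1.48 + €2.97 + €0.15 + €2.62 + €0.09 + €2.51 = €14.99

€14.99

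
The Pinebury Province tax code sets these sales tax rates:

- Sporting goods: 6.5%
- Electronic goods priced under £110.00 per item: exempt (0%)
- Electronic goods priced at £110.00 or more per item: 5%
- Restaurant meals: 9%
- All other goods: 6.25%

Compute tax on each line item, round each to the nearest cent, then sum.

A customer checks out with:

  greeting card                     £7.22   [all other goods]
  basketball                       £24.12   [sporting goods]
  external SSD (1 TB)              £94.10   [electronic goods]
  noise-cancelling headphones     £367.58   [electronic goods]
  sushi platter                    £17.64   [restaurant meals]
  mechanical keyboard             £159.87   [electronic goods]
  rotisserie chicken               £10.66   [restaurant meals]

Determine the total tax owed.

Greeting card £7.22: all other goods → 6.25% → £0.45
Basketball £24.12: sporting goods → 6.5% → £1.57
External SSD (1 TB) £94.10: electronic goods, under £110.00 → 0% → £0.00
Noise-cancelling headphones £367.58: electronic goods, £110.00 or more → 5% → £18.38
Sushi platter £17.64: restaurant meals → 9% → £1.59
Mechanical keyboard £159.87: electronic goods, £110.00 or more → 5% → £7.99
Rotisserie chicken £10.66: restaurant meals → 9% → £0.96
Total tax = £0.45 + £1.57 + £18.38 + £1.59 + £7.99 + £0.96 = £30.94

£30.94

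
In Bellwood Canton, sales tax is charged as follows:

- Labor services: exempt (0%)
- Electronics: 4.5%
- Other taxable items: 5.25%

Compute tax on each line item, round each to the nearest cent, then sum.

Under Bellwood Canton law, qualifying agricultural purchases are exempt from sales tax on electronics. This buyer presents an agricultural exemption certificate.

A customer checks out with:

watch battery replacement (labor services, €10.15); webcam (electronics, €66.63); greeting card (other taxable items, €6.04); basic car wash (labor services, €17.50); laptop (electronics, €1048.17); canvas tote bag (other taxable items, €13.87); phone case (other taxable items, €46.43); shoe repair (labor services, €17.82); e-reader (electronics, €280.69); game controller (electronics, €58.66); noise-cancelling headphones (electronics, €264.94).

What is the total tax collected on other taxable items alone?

€3.49

Greeting card €6.04: other taxable items → 5.25% → €0.32
Canvas tote bag €13.87: other taxable items → 5.25% → €0.73
Phone case €46.43: other taxable items → 5.25% → €2.44
Tax on other taxable items = €0.32 + €0.73 + €2.44 = €3.49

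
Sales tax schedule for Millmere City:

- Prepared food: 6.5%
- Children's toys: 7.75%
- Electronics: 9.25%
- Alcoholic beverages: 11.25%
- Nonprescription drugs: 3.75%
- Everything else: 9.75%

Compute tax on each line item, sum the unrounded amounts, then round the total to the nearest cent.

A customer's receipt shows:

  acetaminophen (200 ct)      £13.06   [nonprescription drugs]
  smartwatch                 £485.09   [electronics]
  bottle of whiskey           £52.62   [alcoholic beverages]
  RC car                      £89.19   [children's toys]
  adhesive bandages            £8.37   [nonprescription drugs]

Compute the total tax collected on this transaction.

Acetaminophen (200 ct) £13.06: nonprescription drugs → 3.75% → £0.48975
Smartwatch £485.09: electronics → 9.25% → £44.870825
Bottle of whiskey £52.62: alcoholic beverages → 11.25% → £5.91975
RC car £89.19: children's toys → 7.75% → £6.912225
Adhesive bandages £8.37: nonprescription drugs → 3.75% → £0.313875
Unrounded tax sum = £58.506425 → £58.51

£58.51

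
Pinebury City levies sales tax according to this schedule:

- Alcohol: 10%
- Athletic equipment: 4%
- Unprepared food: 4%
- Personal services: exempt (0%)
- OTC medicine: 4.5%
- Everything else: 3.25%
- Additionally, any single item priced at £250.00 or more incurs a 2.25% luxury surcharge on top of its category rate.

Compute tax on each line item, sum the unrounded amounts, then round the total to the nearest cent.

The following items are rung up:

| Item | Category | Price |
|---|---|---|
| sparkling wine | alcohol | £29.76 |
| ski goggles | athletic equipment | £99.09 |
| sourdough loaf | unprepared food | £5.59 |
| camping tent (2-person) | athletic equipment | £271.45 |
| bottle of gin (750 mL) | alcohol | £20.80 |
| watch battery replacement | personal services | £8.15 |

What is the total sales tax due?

£26.21

Sparkling wine £29.76: alcohol → 10% → £2.976
Ski goggles £99.09: athletic equipment → 4% → £3.9636
Sourdough loaf £5.59: unprepared food → 4% → £0.2236
Camping tent (2-person) £271.45: athletic equipment → 4% + 2.25% surcharge = 6.25% → £16.965625
Bottle of gin (750 mL) £20.80: alcohol → 10% → £2.08
Watch battery replacement £8.15: personal services → 0% → £0.00
Unrounded tax sum = £26.208825 → £26.21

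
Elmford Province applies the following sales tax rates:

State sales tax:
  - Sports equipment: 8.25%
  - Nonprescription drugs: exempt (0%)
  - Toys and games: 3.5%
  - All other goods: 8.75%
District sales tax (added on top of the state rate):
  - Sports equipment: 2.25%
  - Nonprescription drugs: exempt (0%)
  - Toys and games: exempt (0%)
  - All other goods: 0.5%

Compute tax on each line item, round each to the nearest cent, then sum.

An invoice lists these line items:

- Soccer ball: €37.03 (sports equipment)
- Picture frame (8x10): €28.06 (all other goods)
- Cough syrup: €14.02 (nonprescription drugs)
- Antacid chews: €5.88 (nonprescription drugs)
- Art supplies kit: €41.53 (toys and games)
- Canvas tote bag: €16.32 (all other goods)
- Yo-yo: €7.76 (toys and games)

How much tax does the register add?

Soccer ball €37.03: sports equipment → 8.25% + 2.25% district = 10.5% → €3.89
Picture frame (8x10) €28.06: all other goods → 8.75% + 0.5% district = 9.25% → €2.60
Cough syrup €14.02: nonprescription drugs → 0% + 0% district = 0% → €0.00
Antacid chews €5.88: nonprescription drugs → 0% + 0% district = 0% → €0.00
Art supplies kit €41.53: toys and games → 3.5% + 0% district = 3.5% → €1.45
Canvas tote bag €16.32: all other goods → 8.75% + 0.5% district = 9.25% → €1.51
Yo-yo €7.76: toys and games → 3.5% + 0% district = 3.5% → €0.27
Total tax = €3.89 + €2.60 + €1.45 + €1.51 + €0.27 = €9.72

€9.72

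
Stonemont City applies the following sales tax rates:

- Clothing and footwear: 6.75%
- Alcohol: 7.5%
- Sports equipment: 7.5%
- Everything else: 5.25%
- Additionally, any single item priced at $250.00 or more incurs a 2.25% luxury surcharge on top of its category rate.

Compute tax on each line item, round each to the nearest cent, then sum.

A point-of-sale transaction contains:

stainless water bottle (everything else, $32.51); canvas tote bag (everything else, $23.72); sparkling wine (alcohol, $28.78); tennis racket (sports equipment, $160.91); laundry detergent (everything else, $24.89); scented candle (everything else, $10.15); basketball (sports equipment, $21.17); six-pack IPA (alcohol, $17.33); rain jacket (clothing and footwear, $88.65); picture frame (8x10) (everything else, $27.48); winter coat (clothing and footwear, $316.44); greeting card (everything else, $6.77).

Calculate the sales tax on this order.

Stainless water bottle $32.51: everything else → 5.25% → $1.71
Canvas tote bag $23.72: everything else → 5.25% → $1.25
Sparkling wine $28.78: alcohol → 7.5% → $2.16
Tennis racket $160.91: sports equipment → 7.5% → $12.07
Laundry detergent $24.89: everything else → 5.25% → $1.31
Scented candle $10.15: everything else → 5.25% → $0.53
Basketball $21.17: sports equipment → 7.5% → $1.59
Six-pack IPA $17.33: alcohol → 7.5% → $1.30
Rain jacket $88.65: clothing and footwear → 6.75% → $5.98
Picture frame (8x10) $27.48: everything else → 5.25% → $1.44
Winter coat $316.44: clothing and footwear → 6.75% + 2.25% surcharge = 9% → $28.48
Greeting card $6.77: everything else → 5.25% → $0.36
Total tax = $1.71 + $1.25 + $2.16 + $12.07 + $1.31 + $0.53 + $1.59 + $1.30 + $5.98 + $1.44 + $28.48 + $0.36 = $58.18

$58.18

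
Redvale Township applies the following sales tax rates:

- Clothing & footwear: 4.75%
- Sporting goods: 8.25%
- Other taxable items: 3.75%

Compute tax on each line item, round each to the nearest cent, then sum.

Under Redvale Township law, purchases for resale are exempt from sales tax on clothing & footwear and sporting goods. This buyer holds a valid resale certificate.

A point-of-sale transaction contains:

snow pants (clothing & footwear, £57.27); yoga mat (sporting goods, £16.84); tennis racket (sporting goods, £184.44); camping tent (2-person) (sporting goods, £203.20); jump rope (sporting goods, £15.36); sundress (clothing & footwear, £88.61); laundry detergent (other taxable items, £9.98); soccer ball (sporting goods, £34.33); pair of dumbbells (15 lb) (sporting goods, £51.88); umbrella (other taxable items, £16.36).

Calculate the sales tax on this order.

Snow pants £57.27: clothing & footwear, buyer-exempt → 0% → £0.00
Yoga mat £16.84: sporting goods, buyer-exempt → 0% → £0.00
Tennis racket £184.44: sporting goods, buyer-exempt → 0% → £0.00
Camping tent (2-person) £203.20: sporting goods, buyer-exempt → 0% → £0.00
Jump rope £15.36: sporting goods, buyer-exempt → 0% → £0.00
Sundress £88.61: clothing & footwear, buyer-exempt → 0% → £0.00
Laundry detergent £9.98: other taxable items → 3.75% → £0.37
Soccer ball £34.33: sporting goods, buyer-exempt → 0% → £0.00
Pair of dumbbells (15 lb) £51.88: sporting goods, buyer-exempt → 0% → £0.00
Umbrella £16.36: other taxable items → 3.75% → £0.61
Total tax = £0.37 + £0.61 = £0.98

£0.98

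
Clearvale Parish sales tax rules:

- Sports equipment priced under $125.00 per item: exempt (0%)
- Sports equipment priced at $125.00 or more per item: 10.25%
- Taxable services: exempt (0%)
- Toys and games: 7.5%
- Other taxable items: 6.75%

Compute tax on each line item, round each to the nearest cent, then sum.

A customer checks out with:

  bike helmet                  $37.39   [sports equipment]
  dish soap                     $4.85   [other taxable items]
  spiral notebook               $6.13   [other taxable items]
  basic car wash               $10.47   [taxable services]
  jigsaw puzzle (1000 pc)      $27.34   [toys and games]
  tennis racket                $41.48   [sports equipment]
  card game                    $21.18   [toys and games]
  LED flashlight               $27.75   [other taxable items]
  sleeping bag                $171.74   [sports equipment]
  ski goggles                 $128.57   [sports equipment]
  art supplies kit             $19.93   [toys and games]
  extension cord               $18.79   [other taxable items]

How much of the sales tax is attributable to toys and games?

$5.13

Jigsaw puzzle (1000 pc) $27.34: toys and games → 7.5% → $2.05
Card game $21.18: toys and games → 7.5% → $1.59
Art supplies kit $19.93: toys and games → 7.5% → $1.49
Tax on toys and games = $2.05 + $1.59 + $1.49 = $5.13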